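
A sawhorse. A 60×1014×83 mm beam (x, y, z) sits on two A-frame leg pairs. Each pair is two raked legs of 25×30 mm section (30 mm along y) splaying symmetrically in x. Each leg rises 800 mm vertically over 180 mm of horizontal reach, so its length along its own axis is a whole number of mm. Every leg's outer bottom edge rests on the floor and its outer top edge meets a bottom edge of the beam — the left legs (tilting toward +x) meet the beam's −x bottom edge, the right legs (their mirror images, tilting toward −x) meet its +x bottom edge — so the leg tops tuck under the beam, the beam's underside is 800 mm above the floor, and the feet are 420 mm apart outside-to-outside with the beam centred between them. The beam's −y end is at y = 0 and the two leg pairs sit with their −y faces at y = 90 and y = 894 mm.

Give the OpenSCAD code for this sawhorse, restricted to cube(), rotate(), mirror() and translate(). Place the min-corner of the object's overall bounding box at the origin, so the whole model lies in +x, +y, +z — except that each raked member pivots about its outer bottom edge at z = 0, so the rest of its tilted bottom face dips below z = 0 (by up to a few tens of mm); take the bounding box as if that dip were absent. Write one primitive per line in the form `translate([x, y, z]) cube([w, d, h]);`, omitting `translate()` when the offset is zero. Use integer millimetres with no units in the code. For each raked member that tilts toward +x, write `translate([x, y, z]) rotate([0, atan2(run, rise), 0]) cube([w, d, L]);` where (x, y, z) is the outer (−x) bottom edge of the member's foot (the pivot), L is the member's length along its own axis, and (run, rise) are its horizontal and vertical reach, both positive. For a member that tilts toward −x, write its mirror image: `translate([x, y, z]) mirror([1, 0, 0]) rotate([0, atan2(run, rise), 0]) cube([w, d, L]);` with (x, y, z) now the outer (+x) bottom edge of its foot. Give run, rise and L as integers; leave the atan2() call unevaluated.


// leg length = √(180² + 800²) = 820
// right-leg outer foot x = 2·180 + 60 = 420
// beam min-corner = (180, 0, 800)
translate([180, 0, 800]) cube([60, 1014, 83]);
translate([0, 90, 0]) rotate([0, atan2(180, 800), 0]) cube([25, 30, 820]);
translate([420, 90, 0]) mirror([1, 0, 0]) rotate([0, atan2(180, 800), 0]) cube([25, 30, 820]);
translate([0, 894, 0]) rotate([0, atan2(180, 800), 0]) cube([25, 30, 820]);
translate([420, 894, 0]) mirror([1, 0, 0]) rotate([0, atan2(180, 800), 0]) cube([25, 30, 820]);


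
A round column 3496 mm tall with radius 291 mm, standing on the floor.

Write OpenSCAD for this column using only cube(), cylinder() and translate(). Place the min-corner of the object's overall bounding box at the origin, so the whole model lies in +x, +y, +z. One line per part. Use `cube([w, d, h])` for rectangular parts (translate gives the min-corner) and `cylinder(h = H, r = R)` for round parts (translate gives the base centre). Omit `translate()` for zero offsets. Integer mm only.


translate([291, 291, 0]) cylinder(h = 3496, r = 291);


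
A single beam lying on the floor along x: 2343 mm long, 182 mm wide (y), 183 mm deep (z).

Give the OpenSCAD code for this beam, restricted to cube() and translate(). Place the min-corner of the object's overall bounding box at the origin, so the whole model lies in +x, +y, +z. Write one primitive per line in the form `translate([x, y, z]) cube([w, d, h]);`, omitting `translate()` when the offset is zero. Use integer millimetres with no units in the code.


cube([2343, 182, 183]);


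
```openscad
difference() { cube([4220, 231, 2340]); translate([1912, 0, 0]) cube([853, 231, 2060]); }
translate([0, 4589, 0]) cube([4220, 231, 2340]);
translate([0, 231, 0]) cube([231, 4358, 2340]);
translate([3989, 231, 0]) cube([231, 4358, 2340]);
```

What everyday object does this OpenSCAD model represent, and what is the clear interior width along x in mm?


A single room. The interior width is 3758 mm.

Four walls enclosing a rectangle with a door in the front wall — a room. Outside width 4220 minus two 231 mm walls gives 3758 mm.


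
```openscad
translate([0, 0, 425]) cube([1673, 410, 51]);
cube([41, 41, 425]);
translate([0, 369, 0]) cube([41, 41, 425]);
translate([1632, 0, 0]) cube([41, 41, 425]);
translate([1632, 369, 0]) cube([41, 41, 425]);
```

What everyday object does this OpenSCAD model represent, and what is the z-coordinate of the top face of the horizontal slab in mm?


A bench. The seat-top height is 476 mm.

A long slab on four corner posts — a bench. The slab sits at z = 425 with thickness 51, so the top is 425 + 51 = 476 mm.


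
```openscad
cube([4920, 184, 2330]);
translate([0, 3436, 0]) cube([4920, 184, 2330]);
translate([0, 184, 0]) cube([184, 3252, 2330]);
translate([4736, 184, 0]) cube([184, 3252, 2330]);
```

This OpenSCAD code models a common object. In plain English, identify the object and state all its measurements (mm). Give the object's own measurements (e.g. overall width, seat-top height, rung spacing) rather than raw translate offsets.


The wall frame of a small rectangular building: four walls, each 2330 mm tall and 184 mm thick, enclosing a footprint 4920 mm (x) by 3620 mm (y) outside-to-outside, with no floor or roof. The front and back walls (the −y and +y sides) span the full width; the two side walls fit between them.


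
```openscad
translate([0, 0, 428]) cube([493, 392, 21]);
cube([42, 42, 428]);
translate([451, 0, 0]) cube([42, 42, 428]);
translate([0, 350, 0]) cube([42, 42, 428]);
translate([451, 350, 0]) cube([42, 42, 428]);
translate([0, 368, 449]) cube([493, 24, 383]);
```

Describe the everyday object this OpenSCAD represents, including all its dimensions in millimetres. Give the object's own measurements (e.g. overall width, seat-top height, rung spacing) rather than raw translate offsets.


A chair. The seat is a 493×392×21 mm slab with its top at z = 449 mm, on four 42×42 mm corner legs (flush with the seat edges, standing on z = 0). A flat backrest 24 mm thick, 383 mm tall, spans the full seat width and rises from the seat top along its +y edge, rear face flush with the rear of the seat.


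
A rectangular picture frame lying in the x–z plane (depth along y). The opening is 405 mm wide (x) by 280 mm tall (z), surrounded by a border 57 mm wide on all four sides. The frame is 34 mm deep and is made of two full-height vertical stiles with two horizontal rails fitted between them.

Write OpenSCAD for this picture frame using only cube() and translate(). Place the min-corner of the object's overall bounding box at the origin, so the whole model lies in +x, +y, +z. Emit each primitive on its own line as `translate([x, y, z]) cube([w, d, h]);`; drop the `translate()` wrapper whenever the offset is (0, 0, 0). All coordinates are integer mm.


cube([57, 34, 394]);
translate([462, 0, 0]) cube([57, 34, 394]);
translate([57, 0, 0]) cube([405, 34, 57]);
translate([57, 0, 337]) cube([405, 34, 57]);


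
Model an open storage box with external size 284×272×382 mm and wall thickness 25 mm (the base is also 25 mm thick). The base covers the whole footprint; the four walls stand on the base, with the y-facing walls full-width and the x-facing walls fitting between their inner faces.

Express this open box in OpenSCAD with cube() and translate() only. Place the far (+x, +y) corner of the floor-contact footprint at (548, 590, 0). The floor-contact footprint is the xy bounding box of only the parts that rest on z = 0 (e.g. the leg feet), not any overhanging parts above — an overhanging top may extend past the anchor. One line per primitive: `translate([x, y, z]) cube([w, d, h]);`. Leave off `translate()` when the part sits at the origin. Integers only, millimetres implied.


translate([264, 318, 0]) cube([284, 272, 25]);
translate([264, 318, 25]) cube([284, 25, 357]);
translate([264, 565, 25]) cube([284, 25, 357]);
translate([264, 343, 25]) cube([25, 222, 357]);
translate([523, 343, 25]) cube([25, 222, 357]);


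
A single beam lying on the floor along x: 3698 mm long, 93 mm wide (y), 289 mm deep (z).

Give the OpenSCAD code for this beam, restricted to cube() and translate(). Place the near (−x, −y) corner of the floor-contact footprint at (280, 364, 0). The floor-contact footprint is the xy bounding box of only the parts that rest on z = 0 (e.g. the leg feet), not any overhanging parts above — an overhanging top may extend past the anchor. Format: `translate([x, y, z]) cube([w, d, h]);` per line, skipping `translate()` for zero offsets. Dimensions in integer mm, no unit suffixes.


translate([280, 364, 0]) cube([3698, 93, 289]);


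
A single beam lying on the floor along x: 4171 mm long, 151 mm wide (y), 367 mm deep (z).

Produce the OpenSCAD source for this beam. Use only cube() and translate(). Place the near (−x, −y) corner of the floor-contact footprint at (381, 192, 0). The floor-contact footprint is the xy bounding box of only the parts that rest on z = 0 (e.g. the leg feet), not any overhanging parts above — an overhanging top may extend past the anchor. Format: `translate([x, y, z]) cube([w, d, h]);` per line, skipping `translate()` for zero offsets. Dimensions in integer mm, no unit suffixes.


translate([381, 192, 0]) cube([4171, 151, 367]);


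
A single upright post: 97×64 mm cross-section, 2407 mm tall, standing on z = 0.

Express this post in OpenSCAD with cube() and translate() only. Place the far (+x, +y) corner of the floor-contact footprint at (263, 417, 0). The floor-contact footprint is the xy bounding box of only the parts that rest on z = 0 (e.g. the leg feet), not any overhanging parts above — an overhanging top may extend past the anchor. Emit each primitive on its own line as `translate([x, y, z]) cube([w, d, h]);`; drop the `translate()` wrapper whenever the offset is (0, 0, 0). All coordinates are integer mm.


translate([166, 353, 0]) cube([97, 64, 2407]);


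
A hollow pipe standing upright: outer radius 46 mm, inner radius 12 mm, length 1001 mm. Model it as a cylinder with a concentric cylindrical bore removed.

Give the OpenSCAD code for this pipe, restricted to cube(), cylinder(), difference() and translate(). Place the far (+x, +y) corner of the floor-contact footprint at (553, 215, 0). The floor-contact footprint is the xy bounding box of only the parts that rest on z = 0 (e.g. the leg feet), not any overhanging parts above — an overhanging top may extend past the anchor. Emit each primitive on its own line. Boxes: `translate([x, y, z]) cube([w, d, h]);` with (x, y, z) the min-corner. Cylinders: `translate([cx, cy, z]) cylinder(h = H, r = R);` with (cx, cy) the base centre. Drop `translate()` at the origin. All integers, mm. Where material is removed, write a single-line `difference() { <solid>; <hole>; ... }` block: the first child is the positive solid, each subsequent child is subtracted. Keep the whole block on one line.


difference() { translate([507, 169, 0]) cylinder(h = 1001, r = 46); translate([507, 169, 0]) cylinder(h = 1001, r = 12); }


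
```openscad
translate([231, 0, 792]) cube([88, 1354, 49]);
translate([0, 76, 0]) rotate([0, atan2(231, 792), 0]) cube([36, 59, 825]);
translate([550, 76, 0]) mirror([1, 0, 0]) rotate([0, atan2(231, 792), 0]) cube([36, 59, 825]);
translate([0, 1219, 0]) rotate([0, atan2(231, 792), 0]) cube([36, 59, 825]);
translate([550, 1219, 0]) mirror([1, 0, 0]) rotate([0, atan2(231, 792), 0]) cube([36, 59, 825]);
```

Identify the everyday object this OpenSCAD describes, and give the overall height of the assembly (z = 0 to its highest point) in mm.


A sawhorse. The overall height is 841 mm.

A beam across two mirrored pairs of raked legs — a sawhorse. The beam's underside is at z = 792 (matching the legs' vertical rise in atan2(231, 792)) and the beam is 49 mm tall, so its top is at 792 + 49 = 841 mm. The raked legs top out at the beam's underside, so that is the highest point.


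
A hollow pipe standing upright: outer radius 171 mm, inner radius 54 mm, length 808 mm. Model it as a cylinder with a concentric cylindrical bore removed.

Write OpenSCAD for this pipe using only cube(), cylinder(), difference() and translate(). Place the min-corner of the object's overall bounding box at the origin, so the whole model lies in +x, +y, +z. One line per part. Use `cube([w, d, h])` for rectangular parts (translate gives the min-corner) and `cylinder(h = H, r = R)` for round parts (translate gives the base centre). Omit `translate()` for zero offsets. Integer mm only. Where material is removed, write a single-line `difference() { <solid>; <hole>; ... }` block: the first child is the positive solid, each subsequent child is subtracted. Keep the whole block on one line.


difference() { translate([171, 171, 0]) cylinder(h = 808, r = 171); translate([171, 171, 0]) cylinder(h = 808, r = 54); }


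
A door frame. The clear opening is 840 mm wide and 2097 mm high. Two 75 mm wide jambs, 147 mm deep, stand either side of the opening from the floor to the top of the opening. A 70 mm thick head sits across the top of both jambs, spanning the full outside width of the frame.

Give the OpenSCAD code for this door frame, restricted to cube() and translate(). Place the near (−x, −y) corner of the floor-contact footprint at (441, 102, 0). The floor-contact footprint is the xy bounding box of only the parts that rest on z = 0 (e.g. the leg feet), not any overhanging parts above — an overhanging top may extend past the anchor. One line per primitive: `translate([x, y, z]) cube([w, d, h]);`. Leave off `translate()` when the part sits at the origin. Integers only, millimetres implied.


translate([441, 102, 0]) cube([75, 147, 2097]);
translate([1356, 102, 0]) cube([75, 147, 2097]);
translate([441, 102, 2097]) cube([990, 147, 70]);


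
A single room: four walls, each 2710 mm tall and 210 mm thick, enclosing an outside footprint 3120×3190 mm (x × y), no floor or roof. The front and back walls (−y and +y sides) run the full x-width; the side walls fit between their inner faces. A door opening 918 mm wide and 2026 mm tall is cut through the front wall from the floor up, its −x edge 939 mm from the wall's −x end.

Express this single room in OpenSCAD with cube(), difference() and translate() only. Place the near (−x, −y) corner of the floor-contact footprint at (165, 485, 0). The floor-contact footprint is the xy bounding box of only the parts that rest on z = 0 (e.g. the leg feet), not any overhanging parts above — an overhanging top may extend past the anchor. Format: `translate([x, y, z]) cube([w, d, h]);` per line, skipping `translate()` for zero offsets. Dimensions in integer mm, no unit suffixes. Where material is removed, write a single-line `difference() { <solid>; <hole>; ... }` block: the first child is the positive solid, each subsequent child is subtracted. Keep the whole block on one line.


difference() { translate([165, 485, 0]) cube([3120, 210, 2710]); translate([1104, 485, 0]) cube([918, 210, 2026]); }
translate([165, 3465, 0]) cube([3120, 210, 2710]);
translate([165, 695, 0]) cube([210, 2770, 2710]);
translate([3075, 695, 0]) cube([210, 2770, 2710]);


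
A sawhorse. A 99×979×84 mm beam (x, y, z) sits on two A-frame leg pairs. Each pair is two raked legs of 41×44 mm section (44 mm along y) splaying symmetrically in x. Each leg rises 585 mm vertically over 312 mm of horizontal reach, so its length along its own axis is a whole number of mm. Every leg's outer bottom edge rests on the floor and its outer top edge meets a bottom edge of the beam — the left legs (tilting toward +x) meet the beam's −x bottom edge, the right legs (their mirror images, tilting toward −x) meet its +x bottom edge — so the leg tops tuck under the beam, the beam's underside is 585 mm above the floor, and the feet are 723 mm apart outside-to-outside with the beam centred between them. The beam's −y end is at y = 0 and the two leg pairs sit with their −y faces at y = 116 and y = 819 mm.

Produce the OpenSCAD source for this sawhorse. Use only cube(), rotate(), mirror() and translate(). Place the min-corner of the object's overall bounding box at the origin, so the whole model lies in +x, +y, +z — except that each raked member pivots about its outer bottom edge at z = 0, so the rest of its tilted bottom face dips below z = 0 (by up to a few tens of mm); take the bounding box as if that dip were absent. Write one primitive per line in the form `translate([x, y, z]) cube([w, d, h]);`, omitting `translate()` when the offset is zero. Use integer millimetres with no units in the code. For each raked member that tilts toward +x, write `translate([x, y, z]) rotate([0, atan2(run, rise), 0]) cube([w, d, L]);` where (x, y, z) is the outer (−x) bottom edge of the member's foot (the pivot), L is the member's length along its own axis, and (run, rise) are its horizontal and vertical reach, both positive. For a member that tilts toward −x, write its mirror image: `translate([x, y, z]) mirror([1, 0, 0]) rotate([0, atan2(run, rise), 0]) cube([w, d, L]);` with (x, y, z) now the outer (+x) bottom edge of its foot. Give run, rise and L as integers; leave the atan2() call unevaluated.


translate([312, 0, 585]) cube([99, 979, 84]);
translate([0, 116, 0]) rotate([0, atan2(312, 585), 0]) cube([41, 44, 663]);
translate([723, 116, 0]) mirror([1, 0, 0]) rotate([0, atan2(312, 585), 0]) cube([41, 44, 663]);
translate([0, 819, 0]) rotate([0, atan2(312, 585), 0]) cube([41, 44, 663]);
translate([723, 819, 0]) mirror([1, 0, 0]) rotate([0, atan2(312, 585), 0]) cube([41, 44, 663]);


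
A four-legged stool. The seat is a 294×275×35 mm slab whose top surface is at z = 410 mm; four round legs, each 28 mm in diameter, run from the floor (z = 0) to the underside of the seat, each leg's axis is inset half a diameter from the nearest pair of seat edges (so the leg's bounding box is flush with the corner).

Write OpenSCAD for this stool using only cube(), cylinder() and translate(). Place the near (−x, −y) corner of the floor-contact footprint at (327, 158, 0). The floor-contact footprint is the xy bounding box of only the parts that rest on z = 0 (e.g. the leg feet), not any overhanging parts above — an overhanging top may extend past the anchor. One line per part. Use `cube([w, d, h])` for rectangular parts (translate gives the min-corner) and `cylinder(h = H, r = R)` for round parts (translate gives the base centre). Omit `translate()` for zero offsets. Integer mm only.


translate([327, 158, 375]) cube([294, 275, 35]);
translate([341, 172, 0]) cylinder(h = 375, r = 14);
translate([607, 172, 0]) cylinder(h = 375, r = 14);
translate([341, 419, 0]) cylinder(h = 375, r = 14);
translate([607, 419, 0]) cylinder(h = 375, r = 14);


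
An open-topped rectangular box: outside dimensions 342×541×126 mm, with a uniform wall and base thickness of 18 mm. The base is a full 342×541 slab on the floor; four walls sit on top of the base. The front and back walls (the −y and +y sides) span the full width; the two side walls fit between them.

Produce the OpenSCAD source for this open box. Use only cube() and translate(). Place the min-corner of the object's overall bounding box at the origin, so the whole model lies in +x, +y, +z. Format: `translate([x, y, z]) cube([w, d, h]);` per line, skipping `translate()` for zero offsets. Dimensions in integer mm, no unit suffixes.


cube([342, 541, 18]);
translate([0, 0, 18]) cube([342, 18, 108]);
translate([0, 523, 18]) cube([342, 18, 108]);
translate([0, 18, 18]) cube([18, 505, 108]);
translate([324, 18, 18]) cube([18, 505, 108]);


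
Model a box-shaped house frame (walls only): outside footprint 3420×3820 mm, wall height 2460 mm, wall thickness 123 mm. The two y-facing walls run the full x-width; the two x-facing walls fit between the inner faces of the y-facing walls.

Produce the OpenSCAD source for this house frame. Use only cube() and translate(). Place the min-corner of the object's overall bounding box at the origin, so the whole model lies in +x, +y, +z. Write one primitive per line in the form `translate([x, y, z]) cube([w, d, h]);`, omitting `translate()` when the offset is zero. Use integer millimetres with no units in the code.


cube([3420, 123, 2460]);
translate([0, 3697, 0]) cube([3420, 123, 2460]);
translate([0, 123, 0]) cube([123, 3574, 2460]);
translate([3297, 123, 0]) cube([123, 3574, 2460]);


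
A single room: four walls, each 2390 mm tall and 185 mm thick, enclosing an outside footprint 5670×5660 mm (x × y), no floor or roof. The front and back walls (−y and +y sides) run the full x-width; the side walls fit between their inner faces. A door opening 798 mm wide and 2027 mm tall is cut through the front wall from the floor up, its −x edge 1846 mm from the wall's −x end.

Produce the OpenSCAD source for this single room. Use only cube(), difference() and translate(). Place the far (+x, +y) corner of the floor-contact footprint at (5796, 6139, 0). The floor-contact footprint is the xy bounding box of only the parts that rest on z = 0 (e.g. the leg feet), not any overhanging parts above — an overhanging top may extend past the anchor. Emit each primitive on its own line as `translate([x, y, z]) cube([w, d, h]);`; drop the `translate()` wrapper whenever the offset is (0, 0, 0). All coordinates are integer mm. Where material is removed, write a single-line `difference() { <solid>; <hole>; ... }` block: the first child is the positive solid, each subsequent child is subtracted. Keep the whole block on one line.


difference() { translate([126, 479, 0]) cube([5670, 185, 2390]); translate([1972, 479, 0]) cube([798, 185, 2027]); }
translate([126, 5954, 0]) cube([5670, 185, 2390]);
translate([126, 664, 0]) cube([185, 5290, 2390]);
translate([5611, 664, 0]) cube([185, 5290, 2390]);


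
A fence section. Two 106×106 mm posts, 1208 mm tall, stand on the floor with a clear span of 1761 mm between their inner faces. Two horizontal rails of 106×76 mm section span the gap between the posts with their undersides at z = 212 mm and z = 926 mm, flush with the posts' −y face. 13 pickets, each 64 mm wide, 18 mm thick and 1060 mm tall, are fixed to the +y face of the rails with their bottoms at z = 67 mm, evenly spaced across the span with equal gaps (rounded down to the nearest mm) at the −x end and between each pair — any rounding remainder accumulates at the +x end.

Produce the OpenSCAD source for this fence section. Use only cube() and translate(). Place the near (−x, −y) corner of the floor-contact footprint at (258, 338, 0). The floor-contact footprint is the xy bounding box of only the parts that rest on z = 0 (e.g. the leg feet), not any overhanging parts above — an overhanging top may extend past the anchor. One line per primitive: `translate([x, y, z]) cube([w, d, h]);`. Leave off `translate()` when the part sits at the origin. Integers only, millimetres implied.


translate([258, 338, 0]) cube([106, 106, 1208]);
translate([2125, 338, 0]) cube([106, 106, 1208]);
translate([364, 338, 212]) cube([1761, 106, 76]);
translate([364, 338, 926]) cube([1761, 106, 76]);
translate([430, 444, 67]) cube([64, 18, 1060]);
translate([560, 444, 67]) cube([64, 18, 1060]);
translate([690, 444, 67]) cube([64, 18, 1060]);
translate([820, 444, 67]) cube([64, 18, 1060]);
translate([950, 444, 67]) cube([64, 18, 1060]);
translate([1080, 444, 67]) cube([64, 18, 1060]);
translate([1210, 444, 67]) cube([64, 18, 1060]);
translate([1340, 444, 67]) cube([64, 18, 1060]);
translate([1470, 444, 67]) cube([64, 18, 1060]);
translate([1600, 444, 67]) cube([64, 18, 1060]);
translate([1730, 444, 67]) cube([64, 18, 1060]);
translate([1860, 444, 67]) cube([64, 18, 1060]);
translate([1990, 444, 67]) cube([64, 18, 1060]);


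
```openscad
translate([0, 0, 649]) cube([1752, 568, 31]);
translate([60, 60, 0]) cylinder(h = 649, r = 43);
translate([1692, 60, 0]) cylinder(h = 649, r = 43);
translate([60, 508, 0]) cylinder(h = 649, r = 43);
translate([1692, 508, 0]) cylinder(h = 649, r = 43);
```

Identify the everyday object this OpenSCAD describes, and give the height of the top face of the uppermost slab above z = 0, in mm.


A table. The table height is 680 mm.

A 1752×568×31 slab sits at z = 649 on four Ø86 mm round legs — a table. The top surface is at 649 + 31 = 680 mm.


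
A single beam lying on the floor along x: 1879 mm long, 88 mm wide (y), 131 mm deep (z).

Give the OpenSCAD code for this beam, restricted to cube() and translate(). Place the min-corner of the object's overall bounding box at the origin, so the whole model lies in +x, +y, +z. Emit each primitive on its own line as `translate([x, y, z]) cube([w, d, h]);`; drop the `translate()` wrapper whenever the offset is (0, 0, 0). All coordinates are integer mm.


cube([1879, 88, 131]);


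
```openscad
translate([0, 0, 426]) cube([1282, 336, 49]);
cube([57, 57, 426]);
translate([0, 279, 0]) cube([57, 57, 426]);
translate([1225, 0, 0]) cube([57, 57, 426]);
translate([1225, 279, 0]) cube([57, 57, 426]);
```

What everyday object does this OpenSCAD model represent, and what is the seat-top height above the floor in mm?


A bench. The seat-top height is 475 mm.

A long slab on four corner posts — a bench. The slab sits at z = 426 with thickness 49, so the top is 426 + 49 = 475 mm.


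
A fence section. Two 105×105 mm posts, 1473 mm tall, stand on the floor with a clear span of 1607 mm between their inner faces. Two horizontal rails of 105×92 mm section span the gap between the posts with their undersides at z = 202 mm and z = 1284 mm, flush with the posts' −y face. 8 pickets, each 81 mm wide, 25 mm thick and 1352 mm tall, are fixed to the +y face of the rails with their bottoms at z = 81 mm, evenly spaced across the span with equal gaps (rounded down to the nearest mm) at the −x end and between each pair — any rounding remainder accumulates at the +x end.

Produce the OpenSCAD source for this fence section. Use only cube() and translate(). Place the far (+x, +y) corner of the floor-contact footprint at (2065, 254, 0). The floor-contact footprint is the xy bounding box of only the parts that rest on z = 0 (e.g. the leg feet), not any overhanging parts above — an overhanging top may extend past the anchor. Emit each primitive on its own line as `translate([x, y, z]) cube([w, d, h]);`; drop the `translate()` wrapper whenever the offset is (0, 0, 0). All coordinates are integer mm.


translate([248, 149, 0]) cube([105, 105, 1473]);
translate([1960, 149, 0]) cube([105, 105, 1473]);
translate([353, 149, 202]) cube([1607, 105, 92]);
translate([353, 149, 1284]) cube([1607, 105, 92]);
translate([459, 254, 81]) cube([81, 25, 1352]);
translate([646, 254, 81]) cube([81, 25, 1352]);
translate([833, 254, 81]) cube([81, 25, 1352]);
translate([1020, 254, 81]) cube([81, 25, 1352]);
translate([1207, 254, 81]) cube([81, 25, 1352]);
translate([1394, 254, 81]) cube([81, 25, 1352]);
translate([1581, 254, 81]) cube([81, 25, 1352]);
translate([1768, 254, 81]) cube([81, 25, 1352]);


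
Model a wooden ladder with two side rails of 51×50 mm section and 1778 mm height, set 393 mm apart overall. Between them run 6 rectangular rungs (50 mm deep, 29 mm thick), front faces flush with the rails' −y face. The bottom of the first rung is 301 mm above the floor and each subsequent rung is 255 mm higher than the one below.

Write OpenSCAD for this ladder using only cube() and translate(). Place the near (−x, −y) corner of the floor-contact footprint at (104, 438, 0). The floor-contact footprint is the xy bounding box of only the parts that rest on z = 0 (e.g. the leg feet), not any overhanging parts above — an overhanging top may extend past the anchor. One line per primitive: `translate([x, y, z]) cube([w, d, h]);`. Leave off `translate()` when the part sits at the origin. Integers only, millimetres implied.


translate([104, 438, 0]) cube([51, 50, 1778]);
translate([446, 438, 0]) cube([51, 50, 1778]);
translate([155, 438, 301]) cube([291, 50, 29]);
translate([155, 438, 556]) cube([291, 50, 29]);
translate([155, 438, 811]) cube([291, 50, 29]);
translate([155, 438, 1066]) cube([291, 50, 29]);
translate([155, 438, 1321]) cube([291, 50, 29]);
translate([155, 438, 1576]) cube([291, 50, 29]);


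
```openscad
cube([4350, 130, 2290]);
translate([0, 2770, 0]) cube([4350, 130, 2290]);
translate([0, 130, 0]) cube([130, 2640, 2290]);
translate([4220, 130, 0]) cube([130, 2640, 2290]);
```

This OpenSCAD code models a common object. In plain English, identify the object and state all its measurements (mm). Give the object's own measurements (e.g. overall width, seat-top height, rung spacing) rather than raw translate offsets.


The wall frame of a small rectangular building: four walls, each 2290 mm tall and 130 mm thick, enclosing a footprint 4350 mm (x) by 2900 mm (y) outside-to-outside, with no floor or roof. The front and back walls (the −y and +y sides) span the full width; the two side walls fit between them.


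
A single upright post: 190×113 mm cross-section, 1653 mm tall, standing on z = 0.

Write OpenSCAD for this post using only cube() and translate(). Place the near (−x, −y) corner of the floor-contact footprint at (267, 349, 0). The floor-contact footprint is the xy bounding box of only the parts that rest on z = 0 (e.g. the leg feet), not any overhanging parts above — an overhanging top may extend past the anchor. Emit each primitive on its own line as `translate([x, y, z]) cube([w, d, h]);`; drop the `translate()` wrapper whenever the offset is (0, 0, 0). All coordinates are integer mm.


translate([267, 349, 0]) cube([190, 113, 1653]);


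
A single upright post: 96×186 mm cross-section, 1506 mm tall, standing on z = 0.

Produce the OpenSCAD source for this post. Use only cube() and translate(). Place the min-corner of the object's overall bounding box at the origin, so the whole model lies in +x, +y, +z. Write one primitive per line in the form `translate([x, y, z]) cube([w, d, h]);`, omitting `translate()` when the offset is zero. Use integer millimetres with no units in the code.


cube([96, 186, 1506]);


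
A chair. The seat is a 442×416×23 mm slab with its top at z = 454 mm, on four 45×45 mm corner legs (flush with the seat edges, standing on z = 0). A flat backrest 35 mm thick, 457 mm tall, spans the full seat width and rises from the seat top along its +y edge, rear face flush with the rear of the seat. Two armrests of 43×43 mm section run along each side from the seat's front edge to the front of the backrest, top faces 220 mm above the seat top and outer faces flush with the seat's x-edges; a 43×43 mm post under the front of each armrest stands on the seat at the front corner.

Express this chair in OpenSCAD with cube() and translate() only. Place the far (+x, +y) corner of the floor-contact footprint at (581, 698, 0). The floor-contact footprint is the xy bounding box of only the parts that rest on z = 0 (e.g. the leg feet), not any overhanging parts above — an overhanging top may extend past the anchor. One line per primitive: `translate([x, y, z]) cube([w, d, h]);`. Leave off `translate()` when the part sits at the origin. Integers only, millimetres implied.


// leg_h = 454 - 23 = 431
// arm post h = 220 - 43 = 177
translate([139, 282, 431]) cube([442, 416, 23]);
translate([139, 282, 0]) cube([45, 45, 431]);
translate([536, 282, 0]) cube([45, 45, 431]);
translate([139, 653, 0]) cube([45, 45, 431]);
translate([536, 653, 0]) cube([45, 45, 431]);
translate([139, 663, 454]) cube([442, 35, 457]);
translate([139, 282, 631]) cube([43, 381, 43]);
translate([538, 282, 631]) cube([43, 381, 43]);
translate([139, 282, 454]) cube([43, 43, 177]);
translate([538, 282, 454]) cube([43, 43, 177]);


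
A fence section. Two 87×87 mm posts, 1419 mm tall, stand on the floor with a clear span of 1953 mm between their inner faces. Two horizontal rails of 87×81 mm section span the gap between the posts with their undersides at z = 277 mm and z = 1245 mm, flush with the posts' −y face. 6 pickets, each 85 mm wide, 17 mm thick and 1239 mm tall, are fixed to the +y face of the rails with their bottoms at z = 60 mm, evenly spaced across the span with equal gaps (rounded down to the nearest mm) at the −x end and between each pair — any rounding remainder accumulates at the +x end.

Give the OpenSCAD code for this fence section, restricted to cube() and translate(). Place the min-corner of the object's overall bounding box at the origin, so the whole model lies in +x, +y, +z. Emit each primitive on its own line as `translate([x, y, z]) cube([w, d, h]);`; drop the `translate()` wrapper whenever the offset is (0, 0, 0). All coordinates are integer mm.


cube([87, 87, 1419]);
translate([2040, 0, 0]) cube([87, 87, 1419]);
translate([87, 0, 277]) cube([1953, 87, 81]);
translate([87, 0, 1245]) cube([1953, 87, 81]);
translate([293, 87, 60]) cube([85, 17, 1239]);
translate([584, 87, 60]) cube([85, 17, 1239]);
translate([875, 87, 60]) cube([85, 17, 1239]);
translate([1166, 87, 60]) cube([85, 17, 1239]);
translate([1457, 87, 60]) cube([85, 17, 1239]);
translate([1748, 87, 60]) cube([85, 17, 1239]);


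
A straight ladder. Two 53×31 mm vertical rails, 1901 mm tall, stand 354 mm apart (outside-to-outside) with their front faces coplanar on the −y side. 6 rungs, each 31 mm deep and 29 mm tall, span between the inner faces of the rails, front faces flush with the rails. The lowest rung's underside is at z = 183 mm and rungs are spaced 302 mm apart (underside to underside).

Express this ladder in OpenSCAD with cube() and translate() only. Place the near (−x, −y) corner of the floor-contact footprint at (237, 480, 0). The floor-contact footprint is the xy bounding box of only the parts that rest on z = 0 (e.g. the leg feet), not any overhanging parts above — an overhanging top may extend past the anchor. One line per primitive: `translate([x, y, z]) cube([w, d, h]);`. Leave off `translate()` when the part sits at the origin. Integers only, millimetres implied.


translate([237, 480, 0]) cube([53, 31, 1901]);
translate([538, 480, 0]) cube([53, 31, 1901]);
translate([290, 480, 183]) cube([248, 31, 29]);
translate([290, 480, 485]) cube([248, 31, 29]);
translate([290, 480, 787]) cube([248, 31, 29]);
translate([290, 480, 1089]) cube([248, 31, 29]);
translate([290, 480, 1391]) cube([248, 31, 29]);
translate([290, 480, 1693]) cube([248, 31, 29]);


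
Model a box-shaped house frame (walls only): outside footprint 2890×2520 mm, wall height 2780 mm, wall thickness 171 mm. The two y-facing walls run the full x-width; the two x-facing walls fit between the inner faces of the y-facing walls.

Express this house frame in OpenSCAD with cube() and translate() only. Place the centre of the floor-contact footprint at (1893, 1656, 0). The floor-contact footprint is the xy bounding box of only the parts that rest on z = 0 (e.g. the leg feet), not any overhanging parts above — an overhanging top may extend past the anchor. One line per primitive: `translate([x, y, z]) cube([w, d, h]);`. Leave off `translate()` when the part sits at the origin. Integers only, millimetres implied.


translate([448, 396, 0]) cube([2890, 171, 2780]);
translate([448, 2745, 0]) cube([2890, 171, 2780]);
translate([448, 567, 0]) cube([171, 2178, 2780]);
translate([3167, 567, 0]) cube([171, 2178, 2780]);


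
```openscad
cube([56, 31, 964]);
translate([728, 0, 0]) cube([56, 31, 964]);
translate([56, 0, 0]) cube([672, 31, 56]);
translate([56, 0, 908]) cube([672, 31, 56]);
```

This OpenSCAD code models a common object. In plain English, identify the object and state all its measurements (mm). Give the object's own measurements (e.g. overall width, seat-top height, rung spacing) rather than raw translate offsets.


A rectangular picture frame lying in the x–z plane (depth along y). The opening is 672 mm wide (x) by 852 mm tall (z), surrounded by a border 56 mm wide on all four sides. The frame is 31 mm deep and is made of two full-height vertical stiles with two horizontal rails fitted between them.


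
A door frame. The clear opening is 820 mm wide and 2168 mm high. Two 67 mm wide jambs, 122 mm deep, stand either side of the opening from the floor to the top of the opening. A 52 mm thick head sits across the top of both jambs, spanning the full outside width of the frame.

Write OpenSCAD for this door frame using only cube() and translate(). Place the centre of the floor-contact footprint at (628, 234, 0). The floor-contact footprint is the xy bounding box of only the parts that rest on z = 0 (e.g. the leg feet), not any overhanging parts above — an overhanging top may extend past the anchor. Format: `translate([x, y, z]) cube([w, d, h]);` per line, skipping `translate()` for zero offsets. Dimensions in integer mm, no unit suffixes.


translate([151, 173, 0]) cube([67, 122, 2168]);
translate([1038, 173, 0]) cube([67, 122, 2168]);
translate([151, 173, 2168]) cube([954, 122, 52]);


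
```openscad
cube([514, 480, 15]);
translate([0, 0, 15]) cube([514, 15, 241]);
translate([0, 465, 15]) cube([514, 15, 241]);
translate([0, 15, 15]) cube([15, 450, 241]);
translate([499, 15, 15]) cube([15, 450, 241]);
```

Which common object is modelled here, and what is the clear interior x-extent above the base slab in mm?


An open box. The internal width is 484 mm.

A 514×480 base slab with four walls standing on it — an open box. The base is 514 mm wide and the walls are 15 mm thick, so the internal width is 514 − 2 × 15 = 484 mm.


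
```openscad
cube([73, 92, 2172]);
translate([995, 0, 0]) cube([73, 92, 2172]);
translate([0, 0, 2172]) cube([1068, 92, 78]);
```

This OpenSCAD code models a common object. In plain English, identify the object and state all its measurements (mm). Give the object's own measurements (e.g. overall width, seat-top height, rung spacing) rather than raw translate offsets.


A door frame. The clear opening is 922 mm wide and 2172 mm high. Two 73 mm wide jambs, 92 mm deep, stand either side of the opening from the floor to the top of the opening. A 78 mm thick head sits across the top of both jambs, spanning the full outside width of the frame.


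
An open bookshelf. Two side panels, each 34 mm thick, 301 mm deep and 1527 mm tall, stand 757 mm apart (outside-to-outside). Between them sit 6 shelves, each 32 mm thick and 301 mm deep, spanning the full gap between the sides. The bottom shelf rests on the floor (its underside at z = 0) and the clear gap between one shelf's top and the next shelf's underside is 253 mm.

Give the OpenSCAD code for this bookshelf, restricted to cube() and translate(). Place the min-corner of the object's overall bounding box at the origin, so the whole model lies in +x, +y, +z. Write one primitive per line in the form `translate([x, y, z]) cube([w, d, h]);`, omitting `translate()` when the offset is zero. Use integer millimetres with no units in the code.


cube([34, 301, 1527]);
translate([723, 0, 0]) cube([34, 301, 1527]);
translate([34, 0, 0]) cube([689, 301, 32]);
translate([34, 0, 285]) cube([689, 301, 32]);
translate([34, 0, 570]) cube([689, 301, 32]);
translate([34, 0, 855]) cube([689, 301, 32]);
translate([34, 0, 1140]) cube([689, 301, 32]);
translate([34, 0, 1425]) cube([689, 301, 32]);


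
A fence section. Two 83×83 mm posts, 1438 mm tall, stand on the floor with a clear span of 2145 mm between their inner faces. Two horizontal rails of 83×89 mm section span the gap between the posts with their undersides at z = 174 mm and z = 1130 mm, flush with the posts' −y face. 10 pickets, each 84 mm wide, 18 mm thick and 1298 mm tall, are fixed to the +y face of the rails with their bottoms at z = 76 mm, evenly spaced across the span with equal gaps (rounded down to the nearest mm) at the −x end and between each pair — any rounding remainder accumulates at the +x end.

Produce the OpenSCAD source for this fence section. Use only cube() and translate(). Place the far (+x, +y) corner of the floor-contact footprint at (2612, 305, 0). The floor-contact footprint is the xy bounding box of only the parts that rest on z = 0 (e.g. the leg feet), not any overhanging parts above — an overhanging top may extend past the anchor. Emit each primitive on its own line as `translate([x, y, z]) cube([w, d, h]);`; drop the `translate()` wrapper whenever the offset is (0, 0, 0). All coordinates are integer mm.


translate([301, 222, 0]) cube([83, 83, 1438]);
translate([2529, 222, 0]) cube([83, 83, 1438]);
translate([384, 222, 174]) cube([2145, 83, 89]);
translate([384, 222, 1130]) cube([2145, 83, 89]);
translate([502, 305, 76]) cube([84, 18, 1298]);
translate([704, 305, 76]) cube([84, 18, 1298]);
translate([906, 305, 76]) cube([84, 18, 1298]);
translate([1108, 305, 76]) cube([84, 18, 1298]);
translate([1310, 305, 76]) cube([84, 18, 1298]);
translate([1512, 305, 76]) cube([84, 18, 1298]);
translate([1714, 305, 76]) cube([84, 18, 1298]);
translate([1916, 305, 76]) cube([84, 18, 1298]);
translate([2118, 305, 76]) cube([84, 18, 1298]);
translate([2320, 305, 76]) cube([84, 18, 1298]);
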